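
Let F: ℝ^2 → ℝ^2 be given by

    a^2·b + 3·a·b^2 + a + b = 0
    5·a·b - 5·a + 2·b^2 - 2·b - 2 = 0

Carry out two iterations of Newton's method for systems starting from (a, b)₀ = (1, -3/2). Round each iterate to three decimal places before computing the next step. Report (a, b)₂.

At (1, -3/2): F = (4.750, -7.000).
Jacobian J = [[2·a·b + 3·b^2 + 1, a^2 + 6·a·b + 1], [5·b - 5, 5·a + 4·b - 2]].
At the point, J = [[4.750, -7.000], [-12.500, -3.000]] (det J = -101.750).
Solving J·Δ = −F gives Δ = (-0.622, 0.257).
Then the next iterate is (a, b)₁ = (0.378, -1.243).
Round to (0.378, -1.243) and repeat: F = (0.70948, -0.66317), J = [[4.69544, -1.67624], [-11.215, -5.082]].
Δ = (-0.111, 0.114), so (a, b)₂ = (0.267, -1.129).

(0.267, -1.129)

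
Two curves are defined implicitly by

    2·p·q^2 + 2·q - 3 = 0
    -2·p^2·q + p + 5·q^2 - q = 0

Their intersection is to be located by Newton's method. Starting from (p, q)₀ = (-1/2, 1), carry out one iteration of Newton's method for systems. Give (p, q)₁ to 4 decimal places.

At (-1/2, 1): F = (-2.0000, 3.0000).
Jacobian J = [[2·q^2, 4·p·q + 2], [-4·p·q + 1, -2·p^2 + 10·q - 1]].
At the point, J = [[2.0000, 0.0000], [3.0000, 8.5000]] (det J = 17.0000).
Solving J·Δ = −F gives Δ = (1.0000, -0.7059).
Then the next iterate is (p, q)₁ = (0.5000, 0.2941).

(0.5000, 0.2941)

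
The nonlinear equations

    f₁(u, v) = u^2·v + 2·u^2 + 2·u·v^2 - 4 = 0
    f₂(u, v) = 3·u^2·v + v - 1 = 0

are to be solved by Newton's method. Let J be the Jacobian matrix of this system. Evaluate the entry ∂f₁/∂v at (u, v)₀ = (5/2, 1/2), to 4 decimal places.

∂f₁/∂v = u^2 + 4·u·v.
At (5/2, 1/2) this is 11.2500.

11.2500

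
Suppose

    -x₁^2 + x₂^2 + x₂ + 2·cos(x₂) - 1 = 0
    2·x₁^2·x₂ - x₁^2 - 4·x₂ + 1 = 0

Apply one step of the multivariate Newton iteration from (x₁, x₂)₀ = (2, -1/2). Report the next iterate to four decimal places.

At (2, -1/2): F = (-3.494835, -5.0000).
Jacobian J = [[-2·x₁, 2·x₂ - 2·sin(x₂) + 1], [4·x₁·x₂ - 2·x₁, 2·x₁^2 - 4]].
At the point, J = [[-4.0000, 0.958851], [-8.0000, 4.0000]] (det J = -8.329191).
Solving J·Δ = −F gives Δ = (-1.1028, -0.9555).
Then the next iterate is (x₁, x₂)₁ = (0.8972, -1.4555).

(0.8972, -1.4555)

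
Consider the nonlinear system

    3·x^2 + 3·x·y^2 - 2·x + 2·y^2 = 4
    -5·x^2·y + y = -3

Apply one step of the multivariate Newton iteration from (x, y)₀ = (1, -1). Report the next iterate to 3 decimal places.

At (1, -1): F = (2.000, 7.000).
Jacobian J = [[6·x + 3·y^2 - 2, 6·x·y + 4·y], [-10·x·y, -5·x^2 + 1]].
At the point, J = [[7.000, -10.000], [10.000, -4.000]] (det J = 72.000).
Solving J·Δ = −F gives Δ = (-0.861, -0.403).
Then the next iterate is (x, y)₁ = (0.139, -1.403).

(0.139, -1.403)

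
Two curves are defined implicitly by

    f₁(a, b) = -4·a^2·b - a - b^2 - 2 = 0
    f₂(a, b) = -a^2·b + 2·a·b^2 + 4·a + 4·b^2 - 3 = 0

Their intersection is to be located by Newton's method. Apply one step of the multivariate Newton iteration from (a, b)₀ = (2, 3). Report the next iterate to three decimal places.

At (2, 3): F = (-61.000, 65.000).
Jacobian J = [[-8·a·b - 1, -4·a^2 - 2·b], [-2·a·b + 2·b^2 + 4, -a^2 + 4·a·b + 8·b]].
At the point, J = [[-49.000, -22.000], [10.000, 44.000]] (det J = -1936.000).
Solving J·Δ = −F gives Δ = (-0.648, -1.330).
Then the next iterate is (a, b)₁ = (1.352, 1.670).

(1.352, 1.670)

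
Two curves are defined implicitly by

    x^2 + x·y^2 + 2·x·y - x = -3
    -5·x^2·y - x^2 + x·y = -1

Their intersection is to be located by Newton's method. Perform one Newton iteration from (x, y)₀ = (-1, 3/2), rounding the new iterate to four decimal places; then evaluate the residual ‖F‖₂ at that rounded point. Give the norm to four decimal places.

At (-1, 3/2): F = (-0.2500, -9.0000).
Jacobian J = [[2·x + y^2 + 2·y - 1, 2·x·y + 2·x], [-10·x·y - 2·x + y, -5·x^2 + x]].
At the point, J = [[2.2500, -5.0000], [18.5000, -6.0000]] (det J = 79.0000).
Solving J·Δ = −F gives Δ = (0.5506, 0.1978).
Then the next iterate is (x, y)₁ = (-0.4494, 1.6978).
Re-evaluating at (-0.4494, 1.6978): F = (0.829971, -1.679393), so ‖F‖₂ = 1.8733.

1.8733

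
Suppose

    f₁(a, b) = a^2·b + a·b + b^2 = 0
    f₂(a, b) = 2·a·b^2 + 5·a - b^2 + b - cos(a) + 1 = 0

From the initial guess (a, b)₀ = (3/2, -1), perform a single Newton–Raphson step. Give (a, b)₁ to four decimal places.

At (3/2, -1): F = (-2.7500, 9.429263).
Jacobian J = [[2·a·b + b, a^2 + a + 2·b], [2·b^2 + sin(a) + 5, 4·a·b - 2·b + 1]].
At the point, J = [[-4.0000, 1.7500], [7.997495, -3.0000]] (det J = -1.995616).
Solving J·Δ = −F gives Δ = (-4.1347, -7.8792).
Then the next iterate is (a, b)₁ = (-2.6347, -8.8792).

(-2.6347, -8.8792)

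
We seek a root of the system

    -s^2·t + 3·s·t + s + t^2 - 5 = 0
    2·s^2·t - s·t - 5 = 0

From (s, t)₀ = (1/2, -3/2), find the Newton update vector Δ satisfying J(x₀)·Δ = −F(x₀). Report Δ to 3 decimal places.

(-3.333, 1.452)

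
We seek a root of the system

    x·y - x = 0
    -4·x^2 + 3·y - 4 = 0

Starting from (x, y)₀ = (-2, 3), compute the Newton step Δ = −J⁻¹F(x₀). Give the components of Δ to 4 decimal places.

(0.8947, -1.1053)

At (-2, 3): F = (-4.0000, -11.0000).
Jacobian J = [[y - 1, x], [-8·x, 3]].
At the point, J = [[2.0000, -2.0000], [16.0000, 3.0000]] (det J = 38.0000).
Solving J·Δ = −F gives Δ = (0.8947, -1.1053).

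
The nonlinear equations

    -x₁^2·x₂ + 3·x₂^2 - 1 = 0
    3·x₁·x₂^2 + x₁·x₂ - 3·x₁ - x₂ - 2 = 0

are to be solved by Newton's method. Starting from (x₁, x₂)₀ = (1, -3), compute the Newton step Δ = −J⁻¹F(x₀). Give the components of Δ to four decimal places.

(0.3574, 1.6392)

At (1, -3): F = (29.0000, 22.0000).
Jacobian J = [[-2·x₁·x₂, -x₁^2 + 6·x₂], [3·x₂^2 + x₂ - 3, 6·x₁·x₂ + x₁ - 1]].
At the point, J = [[6.0000, -19.0000], [21.0000, -18.0000]] (det J = 291.0000).
Solving J·Δ = −F gives Δ = (0.3574, 1.6392).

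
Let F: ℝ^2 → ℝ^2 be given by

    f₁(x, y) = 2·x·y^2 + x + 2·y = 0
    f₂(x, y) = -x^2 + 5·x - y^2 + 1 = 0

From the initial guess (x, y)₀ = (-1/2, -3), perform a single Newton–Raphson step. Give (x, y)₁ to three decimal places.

At (-1/2, -3): F = (-15.500, -10.750).
Jacobian J = [[2·y^2 + 1, 4·x·y + 2], [-2·x + 5, -2·y]].
At the point, J = [[19.000, 8.000], [6.000, 6.000]] (det J = 66.000).
Solving J·Δ = −F gives Δ = (0.106, 1.686).
Then the next iterate is (x, y)₁ = (-0.394, -1.314).

(-0.394, -1.314)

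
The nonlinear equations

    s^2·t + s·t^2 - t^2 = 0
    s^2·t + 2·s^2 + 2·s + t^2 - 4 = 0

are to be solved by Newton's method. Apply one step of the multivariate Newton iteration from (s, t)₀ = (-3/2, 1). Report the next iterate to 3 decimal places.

(-1.464, 0.883)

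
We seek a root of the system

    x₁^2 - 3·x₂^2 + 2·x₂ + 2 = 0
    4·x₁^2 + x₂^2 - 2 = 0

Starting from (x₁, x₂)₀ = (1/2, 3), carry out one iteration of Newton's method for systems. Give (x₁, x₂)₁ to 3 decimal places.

At (1/2, 3): F = (-18.750, 8.000).
Jacobian J = [[2·x₁, -6·x₂ + 2], [8·x₁, 2·x₂]].
At the point, J = [[1.000, -16.000], [4.000, 6.000]] (det J = 70.000).
Solving J·Δ = −F gives Δ = (-0.221, -1.186).
Then the next iterate is (x₁, x₂)₁ = (0.279, 1.814).

(0.279, 1.814)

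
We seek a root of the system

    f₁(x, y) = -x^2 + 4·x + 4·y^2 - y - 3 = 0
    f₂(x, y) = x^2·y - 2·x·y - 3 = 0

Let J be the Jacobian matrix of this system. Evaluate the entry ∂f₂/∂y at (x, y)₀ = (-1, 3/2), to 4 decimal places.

3.0000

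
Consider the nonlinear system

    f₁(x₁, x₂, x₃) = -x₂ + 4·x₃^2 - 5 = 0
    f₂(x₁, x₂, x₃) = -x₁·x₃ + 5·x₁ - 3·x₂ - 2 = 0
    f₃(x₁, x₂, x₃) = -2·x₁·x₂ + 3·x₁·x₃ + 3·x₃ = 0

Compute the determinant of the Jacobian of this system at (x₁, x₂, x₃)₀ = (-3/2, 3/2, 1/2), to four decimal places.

31.5000

J = [[0, -1, 8·x₃], [-x₃ + 5, -3, -x₁], [-2·x₂ + 3·x₃, -2·x₁, 3·x₁ + 3]].
At the point, J = [[0.0000, -1.0000, 4.0000], [4.5000, -3.0000, 1.5000], [-1.5000, 3.0000, -1.5000]].
det J = 31.5000.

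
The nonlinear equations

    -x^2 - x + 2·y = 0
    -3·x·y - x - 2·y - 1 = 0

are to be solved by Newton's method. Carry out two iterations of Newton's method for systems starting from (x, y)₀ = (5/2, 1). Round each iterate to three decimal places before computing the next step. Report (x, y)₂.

(0.295, -0.144)

At (5/2, 1): F = (-6.750, -13.000).
Jacobian J = [[-2·x - 1, 2], [-3·y - 1, -3·x - 2]].
At the point, J = [[-6.000, 2.000], [-4.000, -9.500]] (det J = 65.000).
Solving J·Δ = −F gives Δ = (-1.387, -0.785).
Then the next iterate is (x, y)₁ = (1.113, 0.215).
Round to (1.113, 0.215) and repeat: F = (-1.92177, -3.26089), J = [[-3.226, 2.000], [-1.645, -5.339]].
Δ = (-0.818, -0.359), so (x, y)₂ = (0.295, -0.144).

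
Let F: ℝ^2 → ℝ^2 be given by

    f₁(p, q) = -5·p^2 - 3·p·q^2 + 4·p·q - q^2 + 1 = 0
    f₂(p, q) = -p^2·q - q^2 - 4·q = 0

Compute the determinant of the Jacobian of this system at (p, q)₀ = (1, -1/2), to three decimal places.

J = [[-10·p - 3·q^2 + 4·q, -6·p·q + 4·p - 2·q], [-2·p·q, -p^2 - 2·q - 4]].
At the point, J = [[-12.750, 8.000], [1.000, -4.000]].
det J = 43.000.

43.000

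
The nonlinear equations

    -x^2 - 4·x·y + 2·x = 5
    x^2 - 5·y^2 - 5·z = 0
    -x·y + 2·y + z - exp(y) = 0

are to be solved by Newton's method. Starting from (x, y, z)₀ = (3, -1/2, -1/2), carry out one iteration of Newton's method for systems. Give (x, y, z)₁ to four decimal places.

(2.1424, -0.5237, 0.4972)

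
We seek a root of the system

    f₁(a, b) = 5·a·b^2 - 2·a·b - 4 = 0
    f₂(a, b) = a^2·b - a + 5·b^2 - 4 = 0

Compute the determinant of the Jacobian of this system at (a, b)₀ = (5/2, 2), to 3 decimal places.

15.000

J = [[5·b^2 - 2·b, 10·a·b - 2·a], [2·a·b - 1, a^2 + 10·b]].
At the point, J = [[16.000, 45.000], [9.000, 26.250]].
det J = 15.000.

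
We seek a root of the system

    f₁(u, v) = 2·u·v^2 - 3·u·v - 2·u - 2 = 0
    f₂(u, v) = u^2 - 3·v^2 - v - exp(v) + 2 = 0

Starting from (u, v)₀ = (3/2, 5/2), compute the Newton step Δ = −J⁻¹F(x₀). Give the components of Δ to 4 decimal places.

At (3/2, 5/2): F = (2.5000, -29.182494).
Jacobian J = [[2·v^2 - 3·v - 2, 4·u·v - 3·u], [2·u, -6·v - exp(v) - 1]].
At the point, J = [[3.0000, 10.5000], [3.0000, -28.182494]] (det J = -116.047482).
Solving J·Δ = −F gives Δ = (2.0333, -0.8190).

(2.0333, -0.8190)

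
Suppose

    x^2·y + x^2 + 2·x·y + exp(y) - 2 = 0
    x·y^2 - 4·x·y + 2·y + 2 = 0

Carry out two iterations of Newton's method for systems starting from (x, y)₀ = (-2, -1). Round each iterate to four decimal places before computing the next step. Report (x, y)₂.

(-1.0128, -0.2520)

At (-2, -1): F = (2.367879, -10.0000).
Jacobian J = [[2·x·y + 2·x + 2·y, x^2 + 2·x + exp(y)], [y^2 - 4·y, 2·x·y - 4·x + 2]].
At the point, J = [[-2.0000, 0.367879], [5.0000, 14.0000]] (det J = -29.839397).
Solving J·Δ = −F gives Δ = (1.2342, 0.2735).
Then the next iterate is (x, y)₁ = (-0.7658, -0.7265).
Round to (-0.7658, -0.7265) and repeat: F = (-0.243300, -2.082606), J = [[-1.871893, -0.461552], [3.433802, 6.175907]].
Δ = (-0.2470, 0.4745), so (x, y)₂ = (-1.0128, -0.2520).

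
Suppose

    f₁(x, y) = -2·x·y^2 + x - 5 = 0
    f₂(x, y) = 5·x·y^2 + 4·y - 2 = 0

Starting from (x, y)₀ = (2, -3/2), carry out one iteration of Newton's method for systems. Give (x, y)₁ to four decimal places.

(5.1364, 0.4148)

At (2, -3/2): F = (-12.0000, 14.5000).
Jacobian J = [[-2·y^2 + 1, -4·x·y], [5·y^2, 10·x·y + 4]].
At the point, J = [[-3.5000, 12.0000], [11.2500, -26.0000]] (det J = -44.0000).
Solving J·Δ = −F gives Δ = (3.1364, 1.9148).
Then the next iterate is (x, y)₁ = (5.1364, 0.4148).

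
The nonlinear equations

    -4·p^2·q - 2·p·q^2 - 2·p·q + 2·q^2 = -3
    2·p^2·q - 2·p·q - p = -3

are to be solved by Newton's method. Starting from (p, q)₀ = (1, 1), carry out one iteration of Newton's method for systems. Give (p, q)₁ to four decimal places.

(-1.0000, 4.5000)

At (1, 1): F = (-3.0000, 2.0000).
Jacobian J = [[-8·p·q - 2·q^2 - 2·q, -4·p^2 - 4·p·q - 2·p + 4·q], [4·p·q - 2·q - 1, 2·p^2 - 2·p]].
At the point, J = [[-12.0000, -6.0000], [1.0000, 0.0000]] (det J = 6.0000).
Solving J·Δ = −F gives Δ = (-2.0000, 3.5000).
Then the next iterate is (p, q)₁ = (-1.0000, 4.5000).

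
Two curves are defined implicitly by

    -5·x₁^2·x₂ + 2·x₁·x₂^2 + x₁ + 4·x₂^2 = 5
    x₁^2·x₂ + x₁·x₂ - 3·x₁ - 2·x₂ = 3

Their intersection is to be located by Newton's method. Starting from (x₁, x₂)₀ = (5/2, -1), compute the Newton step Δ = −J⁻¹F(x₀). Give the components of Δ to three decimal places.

At (5/2, -1): F = (37.750, -17.250).
Jacobian J = [[-10·x₁·x₂ + 2·x₂^2 + 1, -5·x₁^2 + 4·x₁·x₂ + 8·x₂], [2·x₁·x₂ + x₂ - 3, x₁^2 + x₁ - 2]].
At the point, J = [[28.000, -49.250], [-9.000, 6.750]] (det J = -254.250).
Solving J·Δ = −F gives Δ = (-2.339, -0.563).

(-2.339, -0.563)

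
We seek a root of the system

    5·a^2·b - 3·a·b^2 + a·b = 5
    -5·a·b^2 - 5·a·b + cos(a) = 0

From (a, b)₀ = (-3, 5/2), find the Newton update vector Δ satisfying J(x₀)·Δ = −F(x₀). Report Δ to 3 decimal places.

(0.618, -1.148)

At (-3, 5/2): F = (156.250, 130.26001).
Jacobian J = [[10·a·b - 3·b^2 + b, 5·a^2 - 6·a·b + a], [-5·b^2 - 5·b - sin(a), -10·a·b - 5·a]].
At the point, J = [[-91.250, 87.000], [-43.60888, 90.000]] (det J = -4418.52744).
Solving J·Δ = −F gives Δ = (0.618, -1.148).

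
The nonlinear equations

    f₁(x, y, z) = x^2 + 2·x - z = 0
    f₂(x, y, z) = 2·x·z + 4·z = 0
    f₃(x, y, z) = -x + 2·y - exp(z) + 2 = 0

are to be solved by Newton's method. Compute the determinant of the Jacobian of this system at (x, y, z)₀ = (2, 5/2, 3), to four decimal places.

-108.0000

J = [[2·x + 2, 0, -1], [2·z, 0, 2·x + 4], [-1, 2, -exp(z)]].
At the point, J = [[6.0000, 0.0000, -1.0000], [6.0000, 0.0000, 8.0000], [-1.0000, 2.0000, -20.085537]].
det J = -108.0000.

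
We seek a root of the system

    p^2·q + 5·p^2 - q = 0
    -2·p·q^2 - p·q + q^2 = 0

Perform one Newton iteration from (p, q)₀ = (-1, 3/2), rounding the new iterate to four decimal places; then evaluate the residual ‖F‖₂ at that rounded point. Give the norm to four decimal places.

2.7336

At (-1, 3/2): F = (5.0000, 8.2500).
Jacobian J = [[2·p·q + 10·p, p^2 - 1], [-2·q^2 - q, -4·p·q - p + 2·q]].
At the point, J = [[-13.0000, 0.0000], [-6.0000, 10.0000]] (det J = -130.0000).
Solving J·Δ = −F gives Δ = (0.3846, -0.5942).
Then the next iterate is (p, q)₁ = (-0.6154, 0.9058).
Re-evaluating at (-0.6154, 0.9058): F = (1.330828, 2.387742), so ‖F‖₂ = 2.7336.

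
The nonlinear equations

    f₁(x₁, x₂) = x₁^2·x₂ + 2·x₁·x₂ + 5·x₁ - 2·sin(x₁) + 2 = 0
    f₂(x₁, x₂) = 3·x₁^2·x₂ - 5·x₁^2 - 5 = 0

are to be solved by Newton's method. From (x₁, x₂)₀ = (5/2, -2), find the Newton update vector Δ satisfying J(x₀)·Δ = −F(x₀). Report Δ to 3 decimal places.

At (5/2, -2): F = (-9.19694, -73.750).
Jacobian J = [[2·x₁·x₂ + 2·x₂ - 2·cos(x₁) + 5, x₁^2 + 2·x₁], [6·x₁·x₂ - 10·x₁, 3·x₁^2]].
At the point, J = [[-7.39771, 11.250], [-55.000, 18.750]] (det J = 480.04289).
Solving J·Δ = −F gives Δ = (-1.369, -0.083).

(-1.369, -0.083)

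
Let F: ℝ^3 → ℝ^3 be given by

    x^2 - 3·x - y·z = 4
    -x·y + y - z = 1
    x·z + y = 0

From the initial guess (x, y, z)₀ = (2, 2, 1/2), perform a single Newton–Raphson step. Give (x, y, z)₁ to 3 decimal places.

(-22.000, 82.000, -35.000)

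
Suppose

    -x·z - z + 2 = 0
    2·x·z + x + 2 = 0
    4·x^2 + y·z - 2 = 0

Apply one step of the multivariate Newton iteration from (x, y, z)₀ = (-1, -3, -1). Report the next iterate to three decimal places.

(-3.000, 10.500, 1.500)

At (-1, -3, -1): F = (2.000, 3.000, 5.000).
Jacobian J = [[-z, 0, -x - 1], [2·z + 1, 0, 2·x], [8·x, z, y]].
At the point, J = [[1.000, 0.000, 0.000], [-1.000, 0.000, -2.000], [-8.000, -1.000, -3.000]] (det J = -2.000).
Solving J·Δ = −F gives Δ = (-2.000, 13.500, 2.500).
Then the next iterate is (x, y, z)₁ = (-3.000, 10.500, 1.500).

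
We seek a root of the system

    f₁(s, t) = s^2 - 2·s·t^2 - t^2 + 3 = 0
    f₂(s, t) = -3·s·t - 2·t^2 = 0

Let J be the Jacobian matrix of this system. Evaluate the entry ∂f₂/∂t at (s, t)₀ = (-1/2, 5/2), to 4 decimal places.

∂f₂/∂t = -3·s - 4·t.
At (-1/2, 5/2) this is -8.5000.

-8.5000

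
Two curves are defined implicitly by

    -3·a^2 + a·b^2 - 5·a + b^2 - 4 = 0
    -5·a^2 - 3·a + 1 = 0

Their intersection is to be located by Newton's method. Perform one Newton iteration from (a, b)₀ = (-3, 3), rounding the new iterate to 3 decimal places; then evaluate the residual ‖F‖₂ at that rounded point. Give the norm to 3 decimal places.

12.129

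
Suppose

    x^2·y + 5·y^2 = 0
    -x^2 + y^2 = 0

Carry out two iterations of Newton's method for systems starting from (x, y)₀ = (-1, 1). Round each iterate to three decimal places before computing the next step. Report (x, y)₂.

(-0.281, 0.281)

At (-1, 1): F = (6.000, 0.000).
Jacobian J = [[2·x·y, x^2 + 10·y], [-2·x, 2·y]].
At the point, J = [[-2.000, 11.000], [2.000, 2.000]] (det J = -26.000).
Solving J·Δ = −F gives Δ = (0.462, -0.462).
Then the next iterate is (x, y)₁ = (-0.538, 0.538).
Round to (-0.538, 0.538) and repeat: F = (1.60294, 0.000), J = [[-0.57889, 5.66944], [1.076, 1.076]].
Δ = (0.257, -0.257), so (x, y)₂ = (-0.281, 0.281).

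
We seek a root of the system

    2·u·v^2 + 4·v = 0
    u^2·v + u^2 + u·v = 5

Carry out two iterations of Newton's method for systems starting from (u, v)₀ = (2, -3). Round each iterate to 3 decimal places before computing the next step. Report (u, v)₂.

(-1.970, 8.593)

At (2, -3): F = (24.000, -19.000).
Jacobian J = [[2·v^2, 4·u·v + 4], [2·u·v + 2·u + v, u^2 + u]].
At the point, J = [[18.000, -20.000], [-11.000, 6.000]] (det J = -112.000).
Solving J·Δ = −F gives Δ = (-2.107, -0.696).
Then the next iterate is (u, v)₁ = (-0.107, -3.696).
Round to (-0.107, -3.696) and repeat: F = (-17.70733, -4.63539), J = [[27.32083, 5.58189], [-3.11906, -0.09555]].
Δ = (-1.863, 12.289), so (u, v)₂ = (-1.970, 8.593).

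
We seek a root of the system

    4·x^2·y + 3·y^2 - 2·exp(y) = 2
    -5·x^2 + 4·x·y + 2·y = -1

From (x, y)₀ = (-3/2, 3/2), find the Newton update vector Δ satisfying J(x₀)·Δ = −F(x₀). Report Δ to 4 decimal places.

(0.9315, 0.8277)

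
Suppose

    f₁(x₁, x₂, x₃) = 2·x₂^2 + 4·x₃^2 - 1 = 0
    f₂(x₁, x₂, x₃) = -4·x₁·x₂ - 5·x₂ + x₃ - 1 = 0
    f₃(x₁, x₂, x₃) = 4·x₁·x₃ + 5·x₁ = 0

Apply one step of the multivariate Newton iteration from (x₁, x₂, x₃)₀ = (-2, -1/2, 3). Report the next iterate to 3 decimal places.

At (-2, -1/2, 3): F = (35.500, 0.500, -34.000).
Jacobian J = [[0, 4·x₂, 8·x₃], [-4·x₂, -4·x₁ - 5, 1], [4·x₃ + 5, 0, 4·x₁]].
At the point, J = [[0.000, -2.000, 24.000], [2.000, 3.000, 1.000], [17.000, 0.000, -8.000]] (det J = -1290.000).
Solving J·Δ = −F gives Δ = (1.284, -0.515, -1.522).
Then the next iterate is (x₁, x₂, x₃)₁ = (-0.716, -1.015, 1.478).

(-0.716, -1.015, 1.478)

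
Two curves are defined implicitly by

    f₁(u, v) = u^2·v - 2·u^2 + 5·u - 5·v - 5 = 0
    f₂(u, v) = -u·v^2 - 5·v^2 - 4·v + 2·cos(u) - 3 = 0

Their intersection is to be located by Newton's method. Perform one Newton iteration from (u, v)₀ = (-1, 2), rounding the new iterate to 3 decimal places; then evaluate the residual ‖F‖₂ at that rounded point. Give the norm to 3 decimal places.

6.636

At (-1, 2): F = (-20.000, -25.91940).
Jacobian J = [[2·u·v - 4·u + 5, u^2 - 5], [-v^2 - 2·sin(u), -2·u·v - 10·v - 4]].
At the point, J = [[5.000, -4.000], [-2.31706, -20.000]] (det J = -109.26823).
Solving J·Δ = −F gives Δ = (2.712, -1.610).
Then the next iterate is (u, v)₁ = (1.712, 0.390).
Re-evaluating at (1.712, 0.390): F = (-3.10882, -5.86237), so ‖F‖₂ = 6.636.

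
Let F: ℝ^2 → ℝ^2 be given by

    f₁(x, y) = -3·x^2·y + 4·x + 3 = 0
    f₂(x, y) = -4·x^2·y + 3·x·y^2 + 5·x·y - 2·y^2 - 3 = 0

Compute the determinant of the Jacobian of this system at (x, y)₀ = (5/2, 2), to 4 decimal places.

J = [[-6·x·y + 4, -3·x^2], [-8·x·y + 3·y^2 + 5·y, -4·x^2 + 6·x·y + 5·x - 4·y]].
At the point, J = [[-26.0000, -18.7500], [-18.0000, 9.5000]].
det J = -584.5000.

-584.5000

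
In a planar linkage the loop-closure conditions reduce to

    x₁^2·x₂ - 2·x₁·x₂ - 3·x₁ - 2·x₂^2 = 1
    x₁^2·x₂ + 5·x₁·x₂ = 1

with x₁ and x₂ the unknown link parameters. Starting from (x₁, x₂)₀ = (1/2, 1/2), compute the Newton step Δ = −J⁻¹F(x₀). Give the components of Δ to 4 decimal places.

(-6.0000, 6.4091)

At (1/2, 1/2): F = (-3.3750, 0.3750).
Jacobian J = [[2·x₁·x₂ - 2·x₂ - 3, x₁^2 - 2·x₁ - 4·x₂], [2·x₁·x₂ + 5·x₂, x₁^2 + 5·x₁]].
At the point, J = [[-3.5000, -2.7500], [3.0000, 2.7500]] (det J = -1.3750).
Solving J·Δ = −F gives Δ = (-6.0000, 6.4091).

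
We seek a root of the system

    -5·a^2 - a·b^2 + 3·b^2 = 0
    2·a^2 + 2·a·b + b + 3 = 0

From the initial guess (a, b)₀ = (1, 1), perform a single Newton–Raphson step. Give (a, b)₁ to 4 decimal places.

At (1, 1): F = (-3.0000, 8.0000).
Jacobian J = [[-10·a - b^2, -2·a·b + 6·b], [4·a + 2·b, 2·a + 1]].
At the point, J = [[-11.0000, 4.0000], [6.0000, 3.0000]] (det J = -57.0000).
Solving J·Δ = −F gives Δ = (-0.7193, -1.2281).
Then the next iterate is (a, b)₁ = (0.2807, -0.2281).

(0.2807, -0.2281)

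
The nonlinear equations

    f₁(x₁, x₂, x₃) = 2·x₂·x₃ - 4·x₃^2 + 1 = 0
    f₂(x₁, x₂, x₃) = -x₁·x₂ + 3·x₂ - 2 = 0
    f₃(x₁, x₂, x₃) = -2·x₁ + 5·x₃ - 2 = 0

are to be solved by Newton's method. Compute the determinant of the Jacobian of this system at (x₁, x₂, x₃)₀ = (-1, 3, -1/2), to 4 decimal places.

65.0000

J = [[0, 2·x₃, 2·x₂ - 8·x₃], [-x₂, -x₁ + 3, 0], [-2, 0, 5]].
At the point, J = [[0.0000, -1.0000, 10.0000], [-3.0000, 4.0000, 0.0000], [-2.0000, 0.0000, 5.0000]].
det J = 65.0000.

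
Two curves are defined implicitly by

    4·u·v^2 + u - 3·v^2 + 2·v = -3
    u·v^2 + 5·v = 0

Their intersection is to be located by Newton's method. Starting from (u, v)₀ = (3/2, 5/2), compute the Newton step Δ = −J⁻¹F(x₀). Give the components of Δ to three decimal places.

(0.086, -1.793)

At (3/2, 5/2): F = (28.250, 21.875).
Jacobian J = [[4·v^2 + 1, 8·u·v - 6·v + 2], [v^2, 2·u·v + 5]].
At the point, J = [[26.000, 17.000], [6.250, 12.500]] (det J = 218.750).
Solving J·Δ = −F gives Δ = (0.086, -1.793).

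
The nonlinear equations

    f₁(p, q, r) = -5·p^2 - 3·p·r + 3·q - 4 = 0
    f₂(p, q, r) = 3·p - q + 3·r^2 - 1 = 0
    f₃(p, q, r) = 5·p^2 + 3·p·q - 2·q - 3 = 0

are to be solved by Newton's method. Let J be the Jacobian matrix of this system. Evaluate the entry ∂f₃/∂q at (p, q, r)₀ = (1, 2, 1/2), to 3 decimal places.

∂f₃/∂q = 3·p - 2.
At (1, 2, 1/2) this is 1.000.

1.000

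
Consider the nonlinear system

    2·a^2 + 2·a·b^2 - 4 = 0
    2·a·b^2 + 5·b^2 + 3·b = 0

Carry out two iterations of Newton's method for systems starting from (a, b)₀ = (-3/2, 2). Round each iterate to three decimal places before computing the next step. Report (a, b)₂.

At (-3/2, 2): F = (-11.500, 14.000).
Jacobian J = [[4·a + 2·b^2, 4·a·b], [2·b^2, 4·a·b + 10·b + 3]].
At the point, J = [[2.000, -12.000], [8.000, 11.000]] (det J = 118.000).
Solving J·Δ = −F gives Δ = (-0.352, -1.017).
Then the next iterate is (a, b)₁ = (-1.852, 0.983).
Round to (-1.852, 0.983) and repeat: F = (-0.71933, 4.20131), J = [[-5.47542, -7.28206], [1.93258, 5.54794]].
Δ = (1.632, -1.326), so (a, b)₂ = (-0.220, -0.343).

(-0.220, -0.343)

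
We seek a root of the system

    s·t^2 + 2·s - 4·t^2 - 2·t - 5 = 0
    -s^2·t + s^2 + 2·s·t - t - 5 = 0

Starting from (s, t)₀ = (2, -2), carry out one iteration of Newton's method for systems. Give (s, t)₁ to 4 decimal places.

At (2, -2): F = (-5.0000, 1.0000).
Jacobian J = [[t^2 + 2, 2·s·t - 8·t - 2], [-2·s·t + 2·s + 2·t, -s^2 + 2·s - 1]].
At the point, J = [[6.0000, 6.0000], [8.0000, -1.0000]] (det J = -54.0000).
Solving J·Δ = −F gives Δ = (-0.0185, 0.8519).
Then the next iterate is (s, t)₁ = (1.9815, -1.1481).

(1.9815, -1.1481)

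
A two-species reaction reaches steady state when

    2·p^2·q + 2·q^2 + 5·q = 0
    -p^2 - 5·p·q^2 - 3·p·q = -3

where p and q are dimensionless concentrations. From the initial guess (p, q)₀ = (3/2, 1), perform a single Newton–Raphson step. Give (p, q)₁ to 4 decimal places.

(3.7976, -0.8730)

At (3/2, 1): F = (11.5000, -11.2500).
Jacobian J = [[4·p·q, 2·p^2 + 4·q + 5], [-2·p - 5·q^2 - 3·q, -10·p·q - 3·p]].
At the point, J = [[6.0000, 13.5000], [-11.0000, -19.5000]] (det J = 31.5000).
Solving J·Δ = −F gives Δ = (2.2976, -1.8730).
Then the next iterate is (p, q)₁ = (3.7976, -0.8730).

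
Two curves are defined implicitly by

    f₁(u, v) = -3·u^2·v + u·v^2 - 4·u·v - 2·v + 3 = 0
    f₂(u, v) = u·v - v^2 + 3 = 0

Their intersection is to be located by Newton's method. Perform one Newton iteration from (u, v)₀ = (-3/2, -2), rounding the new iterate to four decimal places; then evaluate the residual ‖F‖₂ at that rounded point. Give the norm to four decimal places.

At (-3/2, -2): F = (2.5000, 2.0000).
Jacobian J = [[-6·u·v + v^2 - 4·v, -3·u^2 + 2·u·v - 4·u - 2], [v, u - 2·v]].
At the point, J = [[-6.0000, 3.2500], [-2.0000, 2.5000]] (det J = -8.5000).
Solving J·Δ = −F gives Δ = (-0.0294, -0.8235).
Then the next iterate is (u, v)₁ = (-1.5294, -2.8235).
Re-evaluating at (-1.5294, -2.8235): F = (-1.005609, -0.653891), so ‖F‖₂ = 1.1995.

1.1995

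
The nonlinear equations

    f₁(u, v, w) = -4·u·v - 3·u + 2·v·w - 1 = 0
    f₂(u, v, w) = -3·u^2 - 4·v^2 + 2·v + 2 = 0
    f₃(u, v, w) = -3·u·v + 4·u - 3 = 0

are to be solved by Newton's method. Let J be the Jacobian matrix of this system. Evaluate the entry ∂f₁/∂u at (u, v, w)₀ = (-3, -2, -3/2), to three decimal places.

5.000

∂f₁/∂u = -4·v - 3.
At (-3, -2, -3/2) this is 5.000.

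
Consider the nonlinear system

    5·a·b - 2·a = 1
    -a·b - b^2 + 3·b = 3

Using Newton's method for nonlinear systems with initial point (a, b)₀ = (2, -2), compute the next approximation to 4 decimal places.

At (2, -2): F = (-25.0000, -9.0000).
Jacobian J = [[5·b - 2, 5·a], [-b, -a - 2·b + 3]].
At the point, J = [[-12.0000, 10.0000], [2.0000, 5.0000]] (det J = -80.0000).
Solving J·Δ = −F gives Δ = (-0.4375, 1.9750).
Then the next iterate is (a, b)₁ = (1.5625, -0.0250).

(1.5625, -0.0250)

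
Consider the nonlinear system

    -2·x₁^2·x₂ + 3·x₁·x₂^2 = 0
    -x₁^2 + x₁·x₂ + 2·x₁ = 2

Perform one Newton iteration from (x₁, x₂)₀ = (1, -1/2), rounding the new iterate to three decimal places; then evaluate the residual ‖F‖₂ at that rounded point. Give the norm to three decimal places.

3158.386

At (1, -1/2): F = (1.750, -1.500).
Jacobian J = [[-4·x₁·x₂ + 3·x₂^2, -2·x₁^2 + 6·x₁·x₂], [-2·x₁ + x₂ + 2, x₁]].
At the point, J = [[2.750, -5.000], [-0.500, 1.000]] (det J = 0.250).
Solving J·Δ = −F gives Δ = (23.000, 13.000).
Then the next iterate is (x₁, x₂)₁ = (24.000, 12.500).
Re-evaluating at (24.000, 12.500): F = (-3150.000, -230.000), so ‖F‖₂ = 3158.386.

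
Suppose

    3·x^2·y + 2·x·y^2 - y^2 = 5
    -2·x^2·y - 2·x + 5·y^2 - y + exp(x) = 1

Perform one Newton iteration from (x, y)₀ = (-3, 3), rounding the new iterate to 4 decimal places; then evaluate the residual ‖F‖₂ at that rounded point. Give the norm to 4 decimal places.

At (-3, 3): F = (13.0000, -6.950213).
Jacobian J = [[6·x·y + 2·y^2, 3·x^2 + 4·x·y - 2·y], [-4·x·y + exp(x) - 2, -2·x^2 + 10·y - 1]].
At the point, J = [[-36.0000, -15.0000], [34.049787, 11.0000]] (det J = 114.746806).
Solving J·Δ = −F gives Δ = (-0.3377, 1.6771).
Then the next iterate is (x, y)₁ = (-3.3377, 4.6771).
Re-evaluating at (-3.3377, 4.6771): F = (-16.589337, 6.202096), so ‖F‖₂ = 17.7108.

17.7108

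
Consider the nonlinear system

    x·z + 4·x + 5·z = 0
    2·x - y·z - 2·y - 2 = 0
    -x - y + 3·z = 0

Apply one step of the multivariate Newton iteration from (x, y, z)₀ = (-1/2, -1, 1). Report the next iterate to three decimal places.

(0.152, -0.992, -0.280)

At (-1/2, -1, 1): F = (2.500, 0.000, 4.500).
Jacobian J = [[z + 4, 0, x + 5], [2, -z - 2, -y], [-1, -1, 3]].
At the point, J = [[5.000, 0.000, 4.500], [2.000, -3.000, 1.000], [-1.000, -1.000, 3.000]] (det J = -62.500).
Solving J·Δ = −F gives Δ = (0.652, 0.008, -1.280).
Then the next iterate is (x, y, z)₁ = (0.152, -0.992, -0.280).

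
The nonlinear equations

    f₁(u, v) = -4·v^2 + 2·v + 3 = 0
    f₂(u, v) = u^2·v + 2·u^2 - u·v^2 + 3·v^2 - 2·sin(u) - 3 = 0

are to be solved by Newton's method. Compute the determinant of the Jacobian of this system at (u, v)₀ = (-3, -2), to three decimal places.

36.360

J = [[0, -8·v + 2], [2·u·v + 4·u - v^2 - 2·cos(u), u^2 - 2·u·v + 6·v]].
At the point, J = [[0.000, 18.000], [-2.02002, -15.000]].
det J = 36.360.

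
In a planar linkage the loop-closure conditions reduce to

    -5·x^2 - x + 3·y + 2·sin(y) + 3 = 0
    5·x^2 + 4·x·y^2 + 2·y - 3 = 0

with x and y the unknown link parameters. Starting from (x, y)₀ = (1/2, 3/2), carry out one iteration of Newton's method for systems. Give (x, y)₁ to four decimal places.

(0.9772, -0.0539)

At (1/2, 3/2): F = (7.744990, 5.7500).
Jacobian J = [[-10·x - 1, 2·cos(y) + 3], [10·x + 4·y^2, 8·x·y + 2]].
At the point, J = [[-6.0000, 3.141474], [14.0000, 8.0000]] (det J = -91.980642).
Solving J·Δ = −F gives Δ = (0.4772, -1.5539).
Then the next iterate is (x, y)₁ = (0.9772, -0.0539).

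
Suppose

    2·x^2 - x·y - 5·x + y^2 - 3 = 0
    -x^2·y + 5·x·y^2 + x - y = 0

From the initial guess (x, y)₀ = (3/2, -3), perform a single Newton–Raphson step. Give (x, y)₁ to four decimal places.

(0.4579, -2.5558)

At (3/2, -3): F = (7.5000, 78.7500).
Jacobian J = [[4·x - y - 5, -x + 2·y], [-2·x·y + 5·y^2 + 1, -x^2 + 10·x·y - 1]].
At the point, J = [[4.0000, -7.5000], [55.0000, -48.2500]] (det J = 219.5000).
Solving J·Δ = −F gives Δ = (-1.0421, 0.4442).
Then the next iterate is (x, y)₁ = (0.4579, -2.5558).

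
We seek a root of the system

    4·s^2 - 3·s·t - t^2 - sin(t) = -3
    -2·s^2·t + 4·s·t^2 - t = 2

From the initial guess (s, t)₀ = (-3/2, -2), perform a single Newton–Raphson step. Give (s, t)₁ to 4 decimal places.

(-0.5995, -1.3839)

At (-3/2, -2): F = (-0.090703, -15.0000).
Jacobian J = [[8·s - 3·t, -3·s - 2·t - cos(t)], [-4·s·t + 4·t^2, -2·s^2 + 8·s·t - 1]].
At the point, J = [[-6.0000, 8.916147], [4.0000, 18.5000]] (det J = -146.664587).
Solving J·Δ = −F gives Δ = (0.9005, 0.6161).
Then the next iterate is (s, t)₁ = (-0.5995, -1.3839).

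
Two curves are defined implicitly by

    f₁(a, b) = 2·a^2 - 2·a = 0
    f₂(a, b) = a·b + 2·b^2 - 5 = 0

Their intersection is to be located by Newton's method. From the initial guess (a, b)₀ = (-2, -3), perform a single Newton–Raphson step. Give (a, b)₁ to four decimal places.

(-0.8000, -1.9000)

At (-2, -3): F = (12.0000, 19.0000).
Jacobian J = [[4·a - 2, 0], [b, a + 4·b]].
At the point, J = [[-10.0000, 0.0000], [-3.0000, -14.0000]] (det J = 140.0000).
Solving J·Δ = −F gives Δ = (1.2000, 1.1000).
Then the next iterate is (a, b)₁ = (-0.8000, -1.9000).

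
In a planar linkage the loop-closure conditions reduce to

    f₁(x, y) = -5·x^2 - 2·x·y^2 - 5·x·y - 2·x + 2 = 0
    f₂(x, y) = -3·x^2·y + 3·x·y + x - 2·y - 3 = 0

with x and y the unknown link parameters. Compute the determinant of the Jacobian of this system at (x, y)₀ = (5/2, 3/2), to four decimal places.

49.2500

J = [[-10·x - 2·y^2 - 5·y - 2, -4·x·y - 5·x], [-6·x·y + 3·y + 1, -3·x^2 + 3·x - 2]].
At the point, J = [[-39.0000, -27.5000], [-17.0000, -13.2500]].
det J = 49.2500.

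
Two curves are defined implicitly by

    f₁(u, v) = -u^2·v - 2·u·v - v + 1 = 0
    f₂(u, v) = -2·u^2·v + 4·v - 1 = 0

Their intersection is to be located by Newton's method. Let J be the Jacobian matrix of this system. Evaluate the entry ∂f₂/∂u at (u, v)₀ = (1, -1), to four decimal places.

4.0000

∂f₂/∂u = -4·u·v.
At (1, -1) this is 4.0000.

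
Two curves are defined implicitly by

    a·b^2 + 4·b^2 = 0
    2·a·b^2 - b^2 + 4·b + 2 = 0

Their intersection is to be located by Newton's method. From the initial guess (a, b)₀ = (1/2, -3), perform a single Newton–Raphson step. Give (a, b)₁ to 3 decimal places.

At (1/2, -3): F = (40.500, -10.000).
Jacobian J = [[b^2, 2·a·b + 8·b], [2·b^2, 4·a·b - 2·b + 4]].
At the point, J = [[9.000, -27.000], [18.000, 4.000]] (det J = 522.000).
Solving J·Δ = −F gives Δ = (0.207, 1.569).
Then the next iterate is (a, b)₁ = (0.707, -1.431).

(0.707, -1.431)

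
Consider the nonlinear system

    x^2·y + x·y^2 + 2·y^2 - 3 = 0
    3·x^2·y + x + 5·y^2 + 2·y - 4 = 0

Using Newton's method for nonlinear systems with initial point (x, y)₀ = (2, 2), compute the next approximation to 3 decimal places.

(-0.239, 2.293)

At (2, 2): F = (21.000, 46.000).
Jacobian J = [[2·x·y + y^2, x^2 + 2·x·y + 4·y], [6·x·y + 1, 3·x^2 + 10·y + 2]].
At the point, J = [[12.000, 20.000], [25.000, 34.000]] (det J = -92.000).
Solving J·Δ = −F gives Δ = (-2.239, 0.293).
Then the next iterate is (x, y)₁ = (-0.239, 2.293).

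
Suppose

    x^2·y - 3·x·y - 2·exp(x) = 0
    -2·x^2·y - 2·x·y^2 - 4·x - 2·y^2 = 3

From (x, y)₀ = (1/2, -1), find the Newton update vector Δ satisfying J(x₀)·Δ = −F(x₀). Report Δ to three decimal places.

(-1.700, 0.127)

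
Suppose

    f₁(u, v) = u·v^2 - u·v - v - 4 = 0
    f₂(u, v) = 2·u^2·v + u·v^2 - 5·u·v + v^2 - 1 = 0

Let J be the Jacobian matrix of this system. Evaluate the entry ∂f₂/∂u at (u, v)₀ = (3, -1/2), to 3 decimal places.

-3.250

∂f₂/∂u = 4·u·v + v^2 - 5·v.
At (3, -1/2) this is -3.250.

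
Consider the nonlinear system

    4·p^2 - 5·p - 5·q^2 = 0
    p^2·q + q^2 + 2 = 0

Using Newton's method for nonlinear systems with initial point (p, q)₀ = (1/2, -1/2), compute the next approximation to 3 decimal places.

At (1/2, -1/2): F = (-2.750, 2.125).
Jacobian J = [[8·p - 5, -10·q], [2·p·q, p^2 + 2·q]].
At the point, J = [[-1.000, 5.000], [-0.500, -0.750]] (det J = 3.250).
Solving J·Δ = −F gives Δ = (2.635, 1.077).
Then the next iterate is (p, q)₁ = (3.135, 0.577).

(3.135, 0.577)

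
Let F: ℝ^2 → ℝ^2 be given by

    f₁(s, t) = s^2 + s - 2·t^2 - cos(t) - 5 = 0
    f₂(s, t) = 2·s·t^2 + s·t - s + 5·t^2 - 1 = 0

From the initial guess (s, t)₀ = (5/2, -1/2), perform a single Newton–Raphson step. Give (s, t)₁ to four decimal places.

(2.1695, -0.7559)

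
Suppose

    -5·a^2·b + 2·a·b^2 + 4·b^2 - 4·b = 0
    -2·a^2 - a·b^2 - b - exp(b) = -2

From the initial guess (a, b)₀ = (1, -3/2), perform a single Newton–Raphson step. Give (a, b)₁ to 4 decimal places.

At (1, -3/2): F = (27.0000, -0.973130).
Jacobian J = [[-10·a·b + 2·b^2, -5·a^2 + 4·a·b + 8·b - 4], [-4·a - b^2, -2·a·b - exp(b) - 1]].
At the point, J = [[19.5000, -27.0000], [-6.2500, 1.776870]] (det J = -134.101038).
Solving J·Δ = −F gives Δ = (0.1618, 1.1169).
Then the next iterate is (a, b)₁ = (1.1618, -0.3831).

(1.1618, -0.3831)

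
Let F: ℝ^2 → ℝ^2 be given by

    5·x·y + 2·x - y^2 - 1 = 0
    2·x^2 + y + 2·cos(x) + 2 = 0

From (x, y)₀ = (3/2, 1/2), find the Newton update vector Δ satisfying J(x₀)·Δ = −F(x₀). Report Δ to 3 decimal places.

(-1.900, 0.469)

At (3/2, 1/2): F = (5.500, 7.14147).
Jacobian J = [[5·y + 2, 5·x - 2·y], [4·x - 2·sin(x), 1]].
At the point, J = [[4.500, 6.500], [4.00501, 1.000]] (det J = -21.53257).
Solving J·Δ = −F gives Δ = (-1.900, 0.469).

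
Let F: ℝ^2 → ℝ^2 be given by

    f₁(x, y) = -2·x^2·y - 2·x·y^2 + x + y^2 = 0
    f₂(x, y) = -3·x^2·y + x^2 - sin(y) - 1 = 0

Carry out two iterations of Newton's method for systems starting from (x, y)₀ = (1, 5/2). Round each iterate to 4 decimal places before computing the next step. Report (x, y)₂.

(1.9799, 13.6783)

At (1, 5/2): F = (-10.2500, -8.098472).
Jacobian J = [[-4·x·y - 2·y^2 + 1, -2·x^2 - 4·x·y + 2·y], [-6·x·y + 2·x, -3·x^2 - cos(y)]].
At the point, J = [[-21.5000, -7.0000], [-13.0000, -2.198856]] (det J = -43.724588).
Solving J·Δ = −F gives Δ = (-0.7810, 0.9346).
Then the next iterate is (x, y)₁ = (0.2190, 3.4346).
Round to (0.2190, 3.4346) and repeat: F = (6.519166, -1.157387), J = [[-25.601664, 3.764568], [-4.075064, 0.813497]].
Δ = (1.7609, 10.2437), so (x, y)₂ = (1.9799, 13.6783).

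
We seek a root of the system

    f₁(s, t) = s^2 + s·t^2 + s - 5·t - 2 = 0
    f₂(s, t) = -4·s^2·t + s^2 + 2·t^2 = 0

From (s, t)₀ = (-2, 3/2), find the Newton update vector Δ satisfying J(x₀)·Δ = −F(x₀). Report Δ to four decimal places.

At (-2, 3/2): F = (-12.0000, -15.5000).
Jacobian J = [[2·s + t^2 + 1, 2·s·t - 5], [-8·s·t + 2·s, -4·s^2 + 4·t]].
At the point, J = [[-0.7500, -11.0000], [20.0000, -10.0000]] (det J = 227.5000).
Solving J·Δ = −F gives Δ = (0.2220, -1.1060).

(0.2220, -1.1060)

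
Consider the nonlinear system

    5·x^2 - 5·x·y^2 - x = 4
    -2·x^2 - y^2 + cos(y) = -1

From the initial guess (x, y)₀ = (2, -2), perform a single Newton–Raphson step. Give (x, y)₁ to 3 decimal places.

(0.956, -1.376)

At (2, -2): F = (-26.000, -11.41615).
Jacobian J = [[10·x - 5·y^2 - 1, -10·x·y], [-4·x, -2·y - sin(y)]].
At the point, J = [[-1.000, 40.000], [-8.000, 4.90930]] (det J = 315.09070).
Solving J·Δ = −F gives Δ = (-1.044, 0.624).
Then the next iterate is (x, y)₁ = (0.956, -1.376).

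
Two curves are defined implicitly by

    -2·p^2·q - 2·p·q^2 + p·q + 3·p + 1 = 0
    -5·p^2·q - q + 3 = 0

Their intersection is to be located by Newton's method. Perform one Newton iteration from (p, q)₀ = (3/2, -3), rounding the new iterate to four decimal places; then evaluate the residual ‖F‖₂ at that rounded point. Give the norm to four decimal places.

13.2505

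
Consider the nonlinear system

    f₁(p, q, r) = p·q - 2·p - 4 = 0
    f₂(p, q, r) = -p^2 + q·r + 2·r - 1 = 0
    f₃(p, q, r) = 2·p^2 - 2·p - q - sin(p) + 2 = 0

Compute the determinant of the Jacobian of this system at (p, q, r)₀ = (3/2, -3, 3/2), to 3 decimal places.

J = [[q - 2, p, 0], [-2·p, r, q + 2], [4·p - cos(p) - 2, -1, 0]].
At the point, J = [[-5.000, 1.500, 0.000], [-3.000, 1.500, -1.000], [3.92926, -1.000, 0.000]].
det J = -0.894.

-0.894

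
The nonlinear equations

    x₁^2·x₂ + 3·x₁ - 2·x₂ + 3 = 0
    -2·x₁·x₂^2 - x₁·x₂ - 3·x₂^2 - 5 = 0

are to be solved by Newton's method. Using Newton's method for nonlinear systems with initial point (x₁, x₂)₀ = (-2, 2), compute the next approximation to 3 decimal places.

At (-2, 2): F = (1.000, 3.000).
Jacobian J = [[2·x₁·x₂ + 3, x₁^2 - 2], [-2·x₂^2 - x₂, -4·x₁·x₂ - x₁ - 6·x₂]].
At the point, J = [[-5.000, 2.000], [-10.000, 6.000]] (det J = -10.000).
Solving J·Δ = −F gives Δ = (0.000, -0.500).
Then the next iterate is (x₁, x₂)₁ = (-2.000, 1.500).

(-2.000, 1.500)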